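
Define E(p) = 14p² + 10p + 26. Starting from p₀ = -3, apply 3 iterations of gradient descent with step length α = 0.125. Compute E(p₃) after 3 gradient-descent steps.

E′(p) = 28p + 10
Step 1: E′(-3) = -74; p₁ = -3 − 0.125·(-74) = 6.25
Step 2: E′(6.25) = 185; p₂ = 6.25 − 0.125·185 = -16.875
Step 3: E′(-16.875) = -462.5; p₃ = -16.875 − 0.125·(-462.5) = 40.9375
E(40.9375) = 23897.6796875

23897.6796875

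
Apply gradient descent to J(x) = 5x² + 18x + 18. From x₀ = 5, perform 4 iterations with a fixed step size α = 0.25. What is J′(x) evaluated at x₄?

J′(x) = 10x + 18
Step 1: J′(5) = 68; x₁ = 5 − 0.25·68 = -12
Step 2: J′(-12) = -102; x₂ = -12 − 0.25·(-102) = 13.5
Step 3: J′(13.5) = 153; x₃ = 13.5 − 0.25·153 = -24.75
Step 4: J′(-24.75) = -229.5; x₄ = -24.75 − 0.25·(-229.5) = 32.625
J′(x) at (32.625) = 344.25

344.25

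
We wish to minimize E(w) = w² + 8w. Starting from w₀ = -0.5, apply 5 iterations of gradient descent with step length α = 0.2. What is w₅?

-3.72784

E′(w) = 2w + 8
w₁ = -0.5 − 0.2·7 = -1.9
w₂ = -1.9 − 0.2·4.2 = -2.74
w₃ = -2.74 − 0.2·2.52 = -3.244
w₄ = -3.244 − 0.2·1.512 = -3.5464
w₅ = -3.5464 − 0.2·0.9072 = -3.72784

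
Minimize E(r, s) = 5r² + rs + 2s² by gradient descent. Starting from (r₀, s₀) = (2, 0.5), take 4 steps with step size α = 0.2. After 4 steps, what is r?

2.304

∇E = (10r + s, r + 4s)
(r₁, s₁) = (2, 0.5) − 0.2·(20.5, 4) = (-2.1, -0.3)
(r₂, s₂) = (-2.1, -0.3) − 0.2·(-21.3, -3.3) = (2.16, 0.36)
(r₃, s₃) = (2.16, 0.36) − 0.2·(21.96, 3.6) = (-2.232, -0.36)
(r₄, s₄) = (-2.232, -0.36) − 0.2·(-22.68, -3.672) = (2.304, 0.3744)
r = 2.304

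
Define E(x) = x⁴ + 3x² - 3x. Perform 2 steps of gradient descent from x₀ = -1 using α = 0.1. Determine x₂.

0.4092

E′(x) = 4x³ + 6x - 3
x₁ = -1 − 0.1·(-13) = 0.3
x₂ = 0.3 − 0.1·(-1.092) = 0.4092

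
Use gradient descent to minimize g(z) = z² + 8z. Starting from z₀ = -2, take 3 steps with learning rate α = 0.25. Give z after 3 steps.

g′(z) = 2z + 8
z₁ = -2 − 0.25·4 = -3
z₂ = -3 − 0.25·2 = -3.5
z₃ = -3.5 − 0.25·1 = -3.75

-3.75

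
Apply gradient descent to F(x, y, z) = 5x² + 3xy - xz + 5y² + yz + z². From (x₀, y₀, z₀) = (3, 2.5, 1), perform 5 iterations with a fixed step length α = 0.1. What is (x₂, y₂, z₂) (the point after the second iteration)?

(0.385, 0.11, 0.715)

∇F = (10x + 3y - z, 3x + 10y + z, -x + y + 2z)
Step 1: at (3, 2.5, 1), ∇F = (36.5, 35, 1.5) → (3, 2.5, 1) − 0.1·(36.5, 35, 1.5) = (-0.65, -1, 0.85)
Step 2: at (-0.65, -1, 0.85), ∇F = (-10.35, -11.1, 1.35) → (-0.65, -1, 0.85) − 0.1·(-10.35, -11.1, 1.35) = (0.385, 0.11, 0.715)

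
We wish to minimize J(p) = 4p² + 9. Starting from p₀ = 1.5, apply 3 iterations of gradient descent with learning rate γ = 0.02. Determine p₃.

J′(p) = 8p
p₁ = 1.5 − 0.02·12 = 1.26
p₂ = 1.26 − 0.02·10.08 = 1.0584
p₃ = 1.0584 − 0.02·8.4672 = 0.889056

0.889056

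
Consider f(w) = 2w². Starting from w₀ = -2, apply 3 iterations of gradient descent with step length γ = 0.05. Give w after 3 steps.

f′(w) = 4w
w₁ = -2 − 0.05·(-8) = -1.6
w₂ = -1.6 − 0.05·(-6.4) = -1.28
w₃ = -1.28 − 0.05·(-5.12) = -1.024

-1.024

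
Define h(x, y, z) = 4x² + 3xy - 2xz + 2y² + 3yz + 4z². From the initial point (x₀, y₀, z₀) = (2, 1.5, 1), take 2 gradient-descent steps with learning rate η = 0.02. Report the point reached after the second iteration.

∇h = (8x + 3y - 2z, 3x + 4y + 3z, -2x + 3y + 8z)
(x₁, y₁, z₁) = (2, 1.5, 1) − 0.02·(18.5, 15, 8.5) = (1.63, 1.2, 0.83)
(x₂, y₂, z₂) = (1.63, 1.2, 0.83) − 0.02·(14.98, 12.18, 6.98) = (1.3304, 0.9564, 0.6904)

(1.3304, 0.9564, 0.6904)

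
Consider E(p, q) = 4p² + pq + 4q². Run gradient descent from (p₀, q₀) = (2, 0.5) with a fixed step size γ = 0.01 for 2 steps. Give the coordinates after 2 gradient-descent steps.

(1.6838, 0.38645)

∇E = (8p + q, p + 8q)
Step 1: at (2, 0.5), ∇E = (16.5, 6) → (2, 0.5) − 0.01·(16.5, 6) = (1.835, 0.44)
Step 2: at (1.835, 0.44), ∇E = (15.12, 5.355) → (1.835, 0.44) − 0.01·(15.12, 5.355) = (1.6838, 0.38645)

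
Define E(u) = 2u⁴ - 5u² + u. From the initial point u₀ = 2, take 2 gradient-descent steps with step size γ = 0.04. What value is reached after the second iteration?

E′(u) = 8u³ - 10u + 1
u₁ = 2 − 0.04·45 = 0.2
u₂ = 0.2 − 0.04·(-0.936) = 0.23744

0.23744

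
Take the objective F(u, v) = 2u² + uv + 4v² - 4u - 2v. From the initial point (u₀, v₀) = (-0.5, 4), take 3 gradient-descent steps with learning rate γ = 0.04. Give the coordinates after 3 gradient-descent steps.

(-0.17728, 1.462016)

∇F = (4u + v - 4, u + 8v - 2)
Step 1: at (-0.5, 4), ∇F = (-2, 29.5) → (-0.5, 4) − 0.04·(-2, 29.5) = (-0.42, 2.82)
Step 2: at (-0.42, 2.82), ∇F = (-2.86, 20.14) → (-0.42, 2.82) − 0.04·(-2.86, 20.14) = (-0.3056, 2.0144)
Step 3: at (-0.3056, 2.0144), ∇F = (-3.208, 13.8096) → (-0.3056, 2.0144) − 0.04·(-3.208, 13.8096) = (-0.17728, 1.462016)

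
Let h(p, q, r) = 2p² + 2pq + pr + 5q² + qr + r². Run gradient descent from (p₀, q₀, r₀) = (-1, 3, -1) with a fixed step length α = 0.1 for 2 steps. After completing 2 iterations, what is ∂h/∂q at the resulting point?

1.24

∇h = (4p + 2q + r, 2p + 10q + r, p + q + 2r)
Step 1: at (-1, 3, -1), ∇h = (1, 27, 0) → (-1, 3, -1) − 0.1·(1, 27, 0) = (-1.1, 0.3, -1)
Step 2: at (-1.1, 0.3, -1), ∇h = (-4.8, -0.2, -2.8) → (-1.1, 0.3, -1) − 0.1·(-4.8, -0.2, -2.8) = (-0.62, 0.32, -0.72)
∂h/∂q at (-0.62, 0.32, -0.72) = 1.24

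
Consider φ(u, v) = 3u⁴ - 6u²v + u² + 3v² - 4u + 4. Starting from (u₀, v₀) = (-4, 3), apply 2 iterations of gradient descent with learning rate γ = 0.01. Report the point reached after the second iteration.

∇φ = (12u³ - 12uv + 2u - 4, -6u² + 6v)
Step 1: at (-4, 3), ∇φ = (-636, -78) → (-4, 3) − 0.01·(-636, -78) = (2.36, 3.78)
Step 2: at (2.36, 3.78), ∇φ = (51.401472, -10.7376) → (2.36, 3.78) − 0.01·(51.401472, -10.7376) = (1.84598528, 3.887376)

(1.84598528, 3.887376)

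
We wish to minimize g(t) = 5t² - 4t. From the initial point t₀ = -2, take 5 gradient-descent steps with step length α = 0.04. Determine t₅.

0.213376

g′(t) = 10t - 4
Step 1: g′(-2) = -24; t₁ = -2 − 0.04·(-24) = -1.04
Step 2: g′(-1.04) = -14.4; t₂ = -1.04 − 0.04·(-14.4) = -0.464
Step 3: g′(-0.464) = -8.64; t₃ = -0.464 − 0.04·(-8.64) = -0.1184
Step 4: g′(-0.1184) = -5.184; t₄ = -0.1184 − 0.04·(-5.184) = 0.08896
Step 5: g′(0.08896) = -3.1104; t₅ = 0.08896 − 0.04·(-3.1104) = 0.213376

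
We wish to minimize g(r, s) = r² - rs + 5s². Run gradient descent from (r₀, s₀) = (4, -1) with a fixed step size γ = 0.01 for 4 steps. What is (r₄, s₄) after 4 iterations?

(3.65836748, -0.52346633)

∇g = (2r - s, -r + 10s)
(r₁, s₁) = (4, -1) − 0.01·(9, -14) = (3.91, -0.86)
(r₂, s₂) = (3.91, -0.86) − 0.01·(8.68, -12.51) = (3.8232, -0.7349)
(r₃, s₃) = (3.8232, -0.7349) − 0.01·(8.3813, -11.1722) = (3.739387, -0.623178)
(r₄, s₄) = (3.739387, -0.623178) − 0.01·(8.101952, -9.971167) = (3.65836748, -0.52346633)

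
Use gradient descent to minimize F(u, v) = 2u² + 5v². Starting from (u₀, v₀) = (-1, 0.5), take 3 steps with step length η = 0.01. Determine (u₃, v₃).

(-0.884736, 0.3645)

∇F = (4u, 10v)
(u₁, v₁) = (-1, 0.5) − 0.01·(-4, 5) = (-0.96, 0.45)
(u₂, v₂) = (-0.96, 0.45) − 0.01·(-3.84, 4.5) = (-0.9216, 0.405)
(u₃, v₃) = (-0.9216, 0.405) − 0.01·(-3.6864, 4.05) = (-0.884736, 0.3645)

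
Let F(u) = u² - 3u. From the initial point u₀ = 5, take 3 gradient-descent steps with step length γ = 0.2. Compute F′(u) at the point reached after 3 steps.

F′(u) = 2u - 3
u₁ = 5 − 0.2·7 = 3.6
u₂ = 3.6 − 0.2·4.2 = 2.76
u₃ = 2.76 − 0.2·2.52 = 2.256
F′(u) at (2.256) = 1.512

1.512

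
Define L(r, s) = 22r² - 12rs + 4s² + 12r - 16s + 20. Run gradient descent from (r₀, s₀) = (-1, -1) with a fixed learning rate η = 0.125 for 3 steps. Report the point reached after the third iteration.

∇L = (44r - 12s + 12, -12r + 8s - 16)
Step 1: at (-1, -1), ∇L = (-20, -12) → (-1, -1) − 0.125·(-20, -12) = (1.5, 0.5)
Step 2: at (1.5, 0.5), ∇L = (72, -30) → (1.5, 0.5) − 0.125·(72, -30) = (-7.5, 4.25)
Step 3: at (-7.5, 4.25), ∇L = (-369, 108) → (-7.5, 4.25) − 0.125·(-369, 108) = (38.625, -9.25)

(38.625, -9.25)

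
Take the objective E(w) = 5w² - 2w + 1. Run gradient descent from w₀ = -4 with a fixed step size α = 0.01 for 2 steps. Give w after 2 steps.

-3.202

E′(w) = 10w - 2
w₁ = -4 − 0.01·(-42) = -3.58
w₂ = -3.58 − 0.01·(-37.8) = -3.202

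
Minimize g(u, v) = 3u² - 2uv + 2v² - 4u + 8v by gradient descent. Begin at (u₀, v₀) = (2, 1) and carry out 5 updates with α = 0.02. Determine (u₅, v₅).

(1.47391232, 0.27680256)

∇g = (6u - 2v - 4, -2u + 4v + 8)
Step 1: at (2, 1), ∇g = (6, 8) → (2, 1) − 0.02·(6, 8) = (1.88, 0.84)
Step 2: at (1.88, 0.84), ∇g = (5.6, 7.6) → (1.88, 0.84) − 0.02·(5.6, 7.6) = (1.768, 0.688)
Step 3: at (1.768, 0.688), ∇g = (5.232, 7.216) → (1.768, 0.688) − 0.02·(5.232, 7.216) = (1.66336, 0.54368)
Step 4: at (1.66336, 0.54368), ∇g = (4.8928, 6.848) → (1.66336, 0.54368) − 0.02·(4.8928, 6.848) = (1.565504, 0.40672)
Step 5: at (1.565504, 0.40672), ∇g = (4.579584, 6.495872) → (1.565504, 0.40672) − 0.02·(4.579584, 6.495872) = (1.47391232, 0.27680256)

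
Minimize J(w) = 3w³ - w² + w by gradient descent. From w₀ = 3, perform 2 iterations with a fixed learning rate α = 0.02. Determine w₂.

J′(w) = 9w² - 2w + 1
Step 1: J′(3) = 76; w₁ = 3 − 0.02·76 = 1.48
Step 2: J′(1.48) = 17.7536; w₂ = 1.48 − 0.02·17.7536 = 1.124928

1.124928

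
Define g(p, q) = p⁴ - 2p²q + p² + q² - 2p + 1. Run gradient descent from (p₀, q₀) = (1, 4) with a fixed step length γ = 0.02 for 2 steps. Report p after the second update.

∇g = (4p³ - 4pq + 2p - 2, -2p² + 2q)
(p₁, q₁) = (1, 4) − 0.02·(-12, 6) = (1.24, 3.88)
(p₂, q₂) = (1.24, 3.88) − 0.02·(-11.138304, 4.6848) = (1.46276608, 3.786304)
p = 1.46276608

1.46276608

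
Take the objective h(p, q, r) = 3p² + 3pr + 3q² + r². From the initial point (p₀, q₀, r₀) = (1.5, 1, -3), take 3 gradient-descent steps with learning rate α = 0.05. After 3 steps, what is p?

∇h = (6p + 3r, 6q, 3p + 2r)
Step 1: at (1.5, 1, -3), ∇h = (0, 6, -1.5) → (1.5, 1, -3) − 0.05·(0, 6, -1.5) = (1.5, 0.7, -2.925)
Step 2: at (1.5, 0.7, -2.925), ∇h = (0.225, 4.2, -1.35) → (1.5, 0.7, -2.925) − 0.05·(0.225, 4.2, -1.35) = (1.48875, 0.49, -2.8575)
Step 3: at (1.48875, 0.49, -2.8575), ∇h = (0.36, 2.94, -1.24875) → (1.48875, 0.49, -2.8575) − 0.05·(0.36, 2.94, -1.24875) = (1.47075, 0.343, -2.7950625)
p = 1.47075

1.47075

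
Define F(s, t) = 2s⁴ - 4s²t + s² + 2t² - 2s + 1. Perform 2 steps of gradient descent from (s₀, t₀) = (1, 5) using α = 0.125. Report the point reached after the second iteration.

∇F = (8s³ - 8st + 2s - 2, -4s² + 4t)
(s₁, t₁) = (1, 5) − 0.125·(-32, 16) = (5, 3)
(s₂, t₂) = (5, 3) − 0.125·(888, -88) = (-106, 14)

(-106, 14)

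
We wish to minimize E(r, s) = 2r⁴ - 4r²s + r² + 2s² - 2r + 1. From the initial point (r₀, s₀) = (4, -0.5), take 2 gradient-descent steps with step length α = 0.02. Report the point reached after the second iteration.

(40.44320512, 4.324192)

∇E = (8r³ - 8rs + 2r - 2, -4r² + 4s)
Step 1: at (4, -0.5), ∇E = (534, -66) → (4, -0.5) − 0.02·(534, -66) = (-6.68, 0.82)
Step 2: at (-6.68, 0.82), ∇E = (-2356.160256, -175.2096) → (-6.68, 0.82) − 0.02·(-2356.160256, -175.2096) = (40.44320512, 4.324192)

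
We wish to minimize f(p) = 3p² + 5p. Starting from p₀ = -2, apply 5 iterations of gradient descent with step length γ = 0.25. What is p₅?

f′(p) = 6p + 5
Step 1: f′(-2) = -7; p₁ = -2 − 0.25·(-7) = -0.25
Step 2: f′(-0.25) = 3.5; p₂ = -0.25 − 0.25·3.5 = -1.125
Step 3: f′(-1.125) = -1.75; p₃ = -1.125 − 0.25·(-1.75) = -0.6875
Step 4: f′(-0.6875) = 0.875; p₄ = -0.6875 − 0.25·0.875 = -0.90625
Step 5: f′(-0.90625) = -0.4375; p₅ = -0.90625 − 0.25·(-0.4375) = -0.796875

-0.796875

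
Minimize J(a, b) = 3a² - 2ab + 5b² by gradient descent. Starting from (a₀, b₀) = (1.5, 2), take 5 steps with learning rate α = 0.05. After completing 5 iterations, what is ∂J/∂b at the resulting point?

1.21224

∇J = (6a - 2b, -2a + 10b)
(a₁, b₁) = (1.5, 2) − 0.05·(5, 17) = (1.25, 1.15)
(a₂, b₂) = (1.25, 1.15) − 0.05·(5.2, 9) = (0.99, 0.7)
(a₃, b₃) = (0.99, 0.7) − 0.05·(4.54, 5.02) = (0.763, 0.449)
(a₄, b₄) = (0.763, 0.449) − 0.05·(3.68, 2.964) = (0.579, 0.3008)
(a₅, b₅) = (0.579, 0.3008) − 0.05·(2.8724, 1.85) = (0.43538, 0.2083)
∂J/∂b at (0.43538, 0.2083) = 1.21224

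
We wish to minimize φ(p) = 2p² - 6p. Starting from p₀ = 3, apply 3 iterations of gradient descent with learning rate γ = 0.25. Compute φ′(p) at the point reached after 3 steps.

φ′(p) = 4p - 6
p₁ = 3 − 0.25·6 = 1.5
p₂ = 1.5 − 0.25·0 = 1.5
p₃ = 1.5 − 0.25·0 = 1.5
φ′(p) at (1.5) = 0

0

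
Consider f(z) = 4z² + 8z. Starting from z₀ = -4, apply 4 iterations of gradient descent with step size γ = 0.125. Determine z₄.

-1

f′(z) = 8z + 8
z₁ = -4 − 0.125·(-24) = -1
z₂ = -1 − 0.125·0 = -1
z₃ = -1 − 0.125·0 = -1
z₄ = -1 − 0.125·0 = -1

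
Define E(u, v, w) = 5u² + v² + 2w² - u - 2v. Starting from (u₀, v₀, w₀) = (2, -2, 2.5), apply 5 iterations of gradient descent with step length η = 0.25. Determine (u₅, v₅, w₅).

∇E = (10u - 1, 2v - 2, 4w)
(u₁, v₁, w₁) = (2, -2, 2.5) − 0.25·(19, -6, 10) = (-2.75, -0.5, 0)
(u₂, v₂, w₂) = (-2.75, -0.5, 0) − 0.25·(-28.5, -3, 0) = (4.375, 0.25, 0)
(u₃, v₃, w₃) = (4.375, 0.25, 0) − 0.25·(42.75, -1.5, 0) = (-6.3125, 0.625, 0)
(u₄, v₄, w₄) = (-6.3125, 0.625, 0) − 0.25·(-64.125, -0.75, 0) = (9.71875, 0.8125, 0)
(u₅, v₅, w₅) = (9.71875, 0.8125, 0) − 0.25·(96.1875, -0.375, 0) = (-14.328125, 0.90625, 0)

(-14.328125, 0.90625, 0)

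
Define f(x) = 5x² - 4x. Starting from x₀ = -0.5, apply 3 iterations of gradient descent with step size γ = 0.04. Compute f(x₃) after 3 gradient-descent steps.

f′(x) = 10x - 4
x₁ = -0.5 − 0.04·(-9) = -0.14
x₂ = -0.14 − 0.04·(-5.4) = 0.076
x₃ = 0.076 − 0.04·(-3.24) = 0.2056
f(0.2056) = -0.6110432

-0.6110432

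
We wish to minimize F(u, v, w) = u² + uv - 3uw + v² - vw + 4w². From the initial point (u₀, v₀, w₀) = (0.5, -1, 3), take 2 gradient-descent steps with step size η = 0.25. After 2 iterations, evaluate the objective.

∇F = (2u + v - 3w, u + 2v - w, -3u - v + 8w)
(u₁, v₁, w₁) = (0.5, -1, 3) − 0.25·(-9, -4.5, 23.5) = (2.75, 0.125, -2.875)
(u₂, v₂, w₂) = (2.75, 0.125, -2.875) − 0.25·(14.25, 5.875, -31.375) = (-0.8125, -1.34375, 4.96875)
F(-0.8125, -1.34375, 4.96875) = 121.099609375

121.099609375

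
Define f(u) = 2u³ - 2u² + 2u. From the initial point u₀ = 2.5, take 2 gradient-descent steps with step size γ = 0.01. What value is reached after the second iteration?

1.9814785

f′(u) = 6u² - 4u + 2
u₁ = 2.5 − 0.01·29.5 = 2.205
u₂ = 2.205 − 0.01·22.35215 = 1.9814785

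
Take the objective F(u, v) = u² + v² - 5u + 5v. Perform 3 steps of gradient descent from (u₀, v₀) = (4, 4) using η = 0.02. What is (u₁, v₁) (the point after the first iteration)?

∇F = (2u - 5, 2v + 5)
Step 1: at (4, 4), ∇F = (3, 13) → (4, 4) − 0.02·(3, 13) = (3.94, 3.74)

(3.94, 3.74)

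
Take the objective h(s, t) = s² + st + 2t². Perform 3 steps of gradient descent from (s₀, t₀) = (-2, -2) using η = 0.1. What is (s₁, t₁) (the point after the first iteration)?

∇h = (2s + t, s + 4t)
Step 1: at (-2, -2), ∇h = (-6, -10) → (-2, -2) − 0.1·(-6, -10) = (-1.4, -1)

(-1.4, -1)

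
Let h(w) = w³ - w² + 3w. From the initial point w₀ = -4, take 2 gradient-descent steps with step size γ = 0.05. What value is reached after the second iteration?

-15.040375

h′(w) = 3w² - 2w + 3
w₁ = -4 − 0.05·59 = -6.95
w₂ = -6.95 − 0.05·161.8075 = -15.040375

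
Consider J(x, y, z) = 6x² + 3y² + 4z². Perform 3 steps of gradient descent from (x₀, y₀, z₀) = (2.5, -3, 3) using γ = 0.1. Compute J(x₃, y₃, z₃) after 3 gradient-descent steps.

0.115296

∇J = (12x, 6y, 8z)
Step 1: at (2.5, -3, 3), ∇J = (30, -18, 24) → (2.5, -3, 3) − 0.1·(30, -18, 24) = (-0.5, -1.2, 0.6)
Step 2: at (-0.5, -1.2, 0.6), ∇J = (-6, -7.2, 4.8) → (-0.5, -1.2, 0.6) − 0.1·(-6, -7.2, 4.8) = (0.1, -0.48, 0.12)
Step 3: at (0.1, -0.48, 0.12), ∇J = (1.2, -2.88, 0.96) → (0.1, -0.48, 0.12) − 0.1·(1.2, -2.88, 0.96) = (-0.02, -0.192, 0.024)
J(-0.02, -0.192, 0.024) = 0.115296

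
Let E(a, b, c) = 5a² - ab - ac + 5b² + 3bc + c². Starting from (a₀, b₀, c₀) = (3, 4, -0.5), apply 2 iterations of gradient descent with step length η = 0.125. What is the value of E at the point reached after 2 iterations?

∇E = (10a - b - c, -a + 10b + 3c, -a + 3b + 2c)
Step 1: at (3, 4, -0.5), ∇E = (26.5, 35.5, 8) → (3, 4, -0.5) − 0.125·(26.5, 35.5, 8) = (-0.3125, -0.4375, -1.5)
Step 2: at (-0.3125, -0.4375, -1.5), ∇E = (-1.1875, -8.5625, -4) → (-0.3125, -0.4375, -1.5) − 0.125·(-1.1875, -8.5625, -4) = (-0.1640625, 0.6328125, -1)
E(-0.1640625, 0.6328125, -1) = 1.17816162109375

1.17816162109375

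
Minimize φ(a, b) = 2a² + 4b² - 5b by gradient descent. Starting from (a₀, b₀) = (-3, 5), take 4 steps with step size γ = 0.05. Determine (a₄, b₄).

∇φ = (4a, 8b - 5)
(a₁, b₁) = (-3, 5) − 0.05·(-12, 35) = (-2.4, 3.25)
(a₂, b₂) = (-2.4, 3.25) − 0.05·(-9.6, 21) = (-1.92, 2.2)
(a₃, b₃) = (-1.92, 2.2) − 0.05·(-7.68, 12.6) = (-1.536, 1.57)
(a₄, b₄) = (-1.536, 1.57) − 0.05·(-6.144, 7.56) = (-1.2288, 1.192)

(-1.2288, 1.192)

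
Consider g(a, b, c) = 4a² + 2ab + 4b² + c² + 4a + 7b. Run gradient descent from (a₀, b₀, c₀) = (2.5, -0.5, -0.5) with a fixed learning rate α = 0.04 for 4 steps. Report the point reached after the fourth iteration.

(0.3179072, -1.0161472, -0.35819648)

∇g = (8a + 2b + 4, 2a + 8b + 7, 2c)
Step 1: at (2.5, -0.5, -0.5), ∇g = (23, 8, -1) → (2.5, -0.5, -0.5) − 0.04·(23, 8, -1) = (1.58, -0.82, -0.46)
Step 2: at (1.58, -0.82, -0.46), ∇g = (15, 3.6, -0.92) → (1.58, -0.82, -0.46) − 0.04·(15, 3.6, -0.92) = (0.98, -0.964, -0.4232)
Step 3: at (0.98, -0.964, -0.4232), ∇g = (9.912, 1.248, -0.8464) → (0.98, -0.964, -0.4232) − 0.04·(9.912, 1.248, -0.8464) = (0.58352, -1.01392, -0.389344)
Step 4: at (0.58352, -1.01392, -0.389344), ∇g = (6.64032, 0.05568, -0.778688) → (0.58352, -1.01392, -0.389344) − 0.04·(6.64032, 0.05568, -0.778688) = (0.3179072, -1.0161472, -0.35819648)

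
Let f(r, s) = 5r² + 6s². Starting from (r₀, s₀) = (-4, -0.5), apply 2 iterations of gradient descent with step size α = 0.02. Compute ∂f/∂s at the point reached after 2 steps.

∇f = (10r, 12s)
(r₁, s₁) = (-4, -0.5) − 0.02·(-40, -6) = (-3.2, -0.38)
(r₂, s₂) = (-3.2, -0.38) − 0.02·(-32, -4.56) = (-2.56, -0.2888)
∂f/∂s at (-2.56, -0.2888) = -3.4656

-3.4656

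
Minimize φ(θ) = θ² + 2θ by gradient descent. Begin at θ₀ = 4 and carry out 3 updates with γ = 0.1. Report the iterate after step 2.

φ′(θ) = 2θ + 2
θ₁ = 4 − 0.1·10 = 3
θ₂ = 3 − 0.1·8 = 2.2

2.2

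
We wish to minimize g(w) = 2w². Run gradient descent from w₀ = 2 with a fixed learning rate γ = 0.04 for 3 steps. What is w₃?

g′(w) = 4w
w₁ = 2 − 0.04·8 = 1.68
w₂ = 1.68 − 0.04·6.72 = 1.4112
w₃ = 1.4112 − 0.04·5.6448 = 1.185408

1.185408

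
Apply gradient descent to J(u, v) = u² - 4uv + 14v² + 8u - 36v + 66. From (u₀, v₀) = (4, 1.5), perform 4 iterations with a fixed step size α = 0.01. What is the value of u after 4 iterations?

3.630796

∇J = (2u - 4v + 8, -4u + 28v - 36)
(u₁, v₁) = (4, 1.5) − 0.01·(10, -10) = (3.9, 1.6)
(u₂, v₂) = (3.9, 1.6) − 0.01·(9.4, -6.8) = (3.806, 1.668)
(u₃, v₃) = (3.806, 1.668) − 0.01·(8.94, -4.52) = (3.7166, 1.7132)
(u₄, v₄) = (3.7166, 1.7132) − 0.01·(8.5804, -2.8968) = (3.630796, 1.742168)
u = 3.630796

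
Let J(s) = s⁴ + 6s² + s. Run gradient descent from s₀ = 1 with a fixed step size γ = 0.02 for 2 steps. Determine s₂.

0.45860032

J′(s) = 4s³ + 12s + 1
s₁ = 1 − 0.02·17 = 0.66
s₂ = 0.66 − 0.02·10.069984 = 0.45860032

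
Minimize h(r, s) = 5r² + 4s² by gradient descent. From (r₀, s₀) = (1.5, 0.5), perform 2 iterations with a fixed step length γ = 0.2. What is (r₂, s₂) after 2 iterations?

∇h = (10r, 8s)
Step 1: at (1.5, 0.5), ∇h = (15, 4) → (1.5, 0.5) − 0.2·(15, 4) = (-1.5, -0.3)
Step 2: at (-1.5, -0.3), ∇h = (-15, -2.4) → (-1.5, -0.3) − 0.2·(-15, -2.4) = (1.5, 0.18)

(1.5, 0.18)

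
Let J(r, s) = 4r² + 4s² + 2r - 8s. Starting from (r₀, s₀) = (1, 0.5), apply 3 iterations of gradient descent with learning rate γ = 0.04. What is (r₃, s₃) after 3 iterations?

(0.14304, 0.842784)

∇J = (8r + 2, 8s - 8)
(r₁, s₁) = (1, 0.5) − 0.04·(10, -4) = (0.6, 0.66)
(r₂, s₂) = (0.6, 0.66) − 0.04·(6.8, -2.72) = (0.328, 0.7688)
(r₃, s₃) = (0.328, 0.7688) − 0.04·(4.624, -1.8496) = (0.14304, 0.842784)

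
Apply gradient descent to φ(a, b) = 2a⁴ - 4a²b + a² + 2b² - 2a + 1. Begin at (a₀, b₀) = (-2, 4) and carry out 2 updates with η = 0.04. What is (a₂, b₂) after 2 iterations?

∇φ = (8a³ - 8ab + 2a - 2, -4a² + 4b)
Step 1: at (-2, 4), ∇φ = (-6, 0) → (-2, 4) − 0.04·(-6, 0) = (-1.76, 4)
Step 2: at (-1.76, 4), ∇φ = (7.185792, 3.6096) → (-1.76, 4) − 0.04·(7.185792, 3.6096) = (-2.04743168, 3.855616)

(-2.04743168, 3.855616)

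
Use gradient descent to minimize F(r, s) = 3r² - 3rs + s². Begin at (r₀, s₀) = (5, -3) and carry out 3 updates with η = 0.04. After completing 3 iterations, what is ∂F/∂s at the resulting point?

-7.13472

∇F = (6r - 3s, -3r + 2s)
Step 1: at (5, -3), ∇F = (39, -21) → (5, -3) − 0.04·(39, -21) = (3.44, -2.16)
Step 2: at (3.44, -2.16), ∇F = (27.12, -14.64) → (3.44, -2.16) − 0.04·(27.12, -14.64) = (2.3552, -1.5744)
Step 3: at (2.3552, -1.5744), ∇F = (18.8544, -10.2144) → (2.3552, -1.5744) − 0.04·(18.8544, -10.2144) = (1.601024, -1.165824)
∂F/∂s at (1.601024, -1.165824) = -7.13472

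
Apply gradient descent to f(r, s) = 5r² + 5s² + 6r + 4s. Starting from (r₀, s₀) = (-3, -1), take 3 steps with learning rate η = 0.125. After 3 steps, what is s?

-0.390625

∇f = (10r + 6, 10s + 4)
Step 1: at (-3, -1), ∇f = (-24, -6) → (-3, -1) − 0.125·(-24, -6) = (0, -0.25)
Step 2: at (0, -0.25), ∇f = (6, 1.5) → (0, -0.25) − 0.125·(6, 1.5) = (-0.75, -0.4375)
Step 3: at (-0.75, -0.4375), ∇f = (-1.5, -0.375) → (-0.75, -0.4375) − 0.125·(-1.5, -0.375) = (-0.5625, -0.390625)
s = -0.390625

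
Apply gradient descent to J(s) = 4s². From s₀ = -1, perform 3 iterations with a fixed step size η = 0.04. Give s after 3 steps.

-0.314432

J′(s) = 8s
s₁ = -1 − 0.04·(-8) = -0.68
s₂ = -0.68 − 0.04·(-5.44) = -0.4624
s₃ = -0.4624 − 0.04·(-3.6992) = -0.314432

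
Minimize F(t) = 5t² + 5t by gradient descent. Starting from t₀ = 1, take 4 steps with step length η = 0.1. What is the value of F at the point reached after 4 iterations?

-1.25

F′(t) = 10t + 5
Step 1: F′(1) = 15; t₁ = 1 − 0.1·15 = -0.5
Step 2: F′(-0.5) = 0; t₂ = -0.5 − 0.1·0 = -0.5
Step 3: F′(-0.5) = 0; t₃ = -0.5 − 0.1·0 = -0.5
Step 4: F′(-0.5) = 0; t₄ = -0.5 − 0.1·0 = -0.5
F(-0.5) = -1.25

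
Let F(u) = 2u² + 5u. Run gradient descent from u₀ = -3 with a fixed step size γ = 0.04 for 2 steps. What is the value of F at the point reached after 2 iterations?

-0.07553792

F′(u) = 4u + 5
Step 1: F′(-3) = -7; u₁ = -3 − 0.04·(-7) = -2.72
Step 2: F′(-2.72) = -5.88; u₂ = -2.72 − 0.04·(-5.88) = -2.4848
F(-2.4848) = -0.07553792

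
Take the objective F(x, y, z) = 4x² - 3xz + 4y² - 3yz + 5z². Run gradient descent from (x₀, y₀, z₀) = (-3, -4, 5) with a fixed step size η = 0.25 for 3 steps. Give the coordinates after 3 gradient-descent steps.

∇F = (8x - 3z, 8y - 3z, -3x - 3y + 10z)
(x₁, y₁, z₁) = (-3, -4, 5) − 0.25·(-39, -47, 71) = (6.75, 7.75, -12.75)
(x₂, y₂, z₂) = (6.75, 7.75, -12.75) − 0.25·(92.25, 100.25, -171) = (-16.3125, -17.3125, 30)
(x₃, y₃, z₃) = (-16.3125, -17.3125, 30) − 0.25·(-220.5, -228.5, 400.875) = (38.8125, 39.8125, -70.21875)

(38.8125, 39.8125, -70.21875)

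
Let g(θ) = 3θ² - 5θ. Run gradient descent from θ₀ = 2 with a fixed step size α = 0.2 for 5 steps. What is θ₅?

g′(θ) = 6θ - 5
θ₁ = 2 − 0.2·7 = 0.6
θ₂ = 0.6 − 0.2·(-1.4) = 0.88
θ₃ = 0.88 − 0.2·0.28 = 0.824
θ₄ = 0.824 − 0.2·(-0.056) = 0.8352
θ₅ = 0.8352 − 0.2·0.0112 = 0.83296

0.83296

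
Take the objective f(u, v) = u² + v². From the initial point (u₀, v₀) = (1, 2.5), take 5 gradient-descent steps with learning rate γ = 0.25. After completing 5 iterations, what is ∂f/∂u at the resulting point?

∇f = (2u, 2v)
Step 1: at (1, 2.5), ∇f = (2, 5) → (1, 2.5) − 0.25·(2, 5) = (0.5, 1.25)
Step 2: at (0.5, 1.25), ∇f = (1, 2.5) → (0.5, 1.25) − 0.25·(1, 2.5) = (0.25, 0.625)
Step 3: at (0.25, 0.625), ∇f = (0.5, 1.25) → (0.25, 0.625) − 0.25·(0.5, 1.25) = (0.125, 0.3125)
Step 4: at (0.125, 0.3125), ∇f = (0.25, 0.625) → (0.125, 0.3125) − 0.25·(0.25, 0.625) = (0.0625, 0.15625)
Step 5: at (0.0625, 0.15625), ∇f = (0.125, 0.3125) → (0.0625, 0.15625) − 0.25·(0.125, 0.3125) = (0.03125, 0.078125)
∂f/∂u at (0.03125, 0.078125) = 0.0625

0.0625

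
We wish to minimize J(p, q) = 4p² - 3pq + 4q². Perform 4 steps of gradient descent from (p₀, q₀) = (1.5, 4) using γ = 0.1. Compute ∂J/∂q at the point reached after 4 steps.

0.86075

∇J = (8p - 3q, -3p + 8q)
(p₁, q₁) = (1.5, 4) − 0.1·(0, 27.5) = (1.5, 1.25)
(p₂, q₂) = (1.5, 1.25) − 0.1·(8.25, 5.5) = (0.675, 0.7)
(p₃, q₃) = (0.675, 0.7) − 0.1·(3.3, 3.575) = (0.345, 0.3425)
(p₄, q₄) = (0.345, 0.3425) − 0.1·(1.7325, 1.705) = (0.17175, 0.172)
∂J/∂q at (0.17175, 0.172) = 0.86075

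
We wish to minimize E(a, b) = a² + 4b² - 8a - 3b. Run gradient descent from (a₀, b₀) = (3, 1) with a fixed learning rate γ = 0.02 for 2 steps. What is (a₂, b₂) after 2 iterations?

∇E = (2a - 8, 8b - 3)
Step 1: at (3, 1), ∇E = (-2, 5) → (3, 1) − 0.02·(-2, 5) = (3.04, 0.9)
Step 2: at (3.04, 0.9), ∇E = (-1.92, 4.2) → (3.04, 0.9) − 0.02·(-1.92, 4.2) = (3.0784, 0.816)

(3.0784, 0.816)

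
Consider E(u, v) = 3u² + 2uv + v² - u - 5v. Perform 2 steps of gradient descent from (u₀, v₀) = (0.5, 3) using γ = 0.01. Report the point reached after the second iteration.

∇E = (6u + 2v - 1, 2u + 2v - 5)
(u₁, v₁) = (0.5, 3) − 0.01·(8, 2) = (0.42, 2.98)
(u₂, v₂) = (0.42, 2.98) − 0.01·(7.48, 1.8) = (0.3452, 2.962)

(0.3452, 2.962)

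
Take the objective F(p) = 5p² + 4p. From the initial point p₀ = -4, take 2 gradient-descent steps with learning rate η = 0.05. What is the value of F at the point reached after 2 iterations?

F′(p) = 10p + 4
Step 1: F′(-4) = -36; p₁ = -4 − 0.05·(-36) = -2.2
Step 2: F′(-2.2) = -18; p₂ = -2.2 − 0.05·(-18) = -1.3
F(-1.3) = 3.25

3.25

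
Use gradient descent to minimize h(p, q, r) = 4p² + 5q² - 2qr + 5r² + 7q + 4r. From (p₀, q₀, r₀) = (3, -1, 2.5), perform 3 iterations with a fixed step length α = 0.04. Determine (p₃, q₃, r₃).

(0.943296, -0.588992, 0.117984)

∇h = (8p, 10q - 2r + 7, -2q + 10r + 4)
(p₁, q₁, r₁) = (3, -1, 2.5) − 0.04·(24, -8, 31) = (2.04, -0.68, 1.26)
(p₂, q₂, r₂) = (2.04, -0.68, 1.26) − 0.04·(16.32, -2.32, 17.96) = (1.3872, -0.5872, 0.5416)
(p₃, q₃, r₃) = (1.3872, -0.5872, 0.5416) − 0.04·(11.0976, 0.0448, 10.5904) = (0.943296, -0.588992, 0.117984)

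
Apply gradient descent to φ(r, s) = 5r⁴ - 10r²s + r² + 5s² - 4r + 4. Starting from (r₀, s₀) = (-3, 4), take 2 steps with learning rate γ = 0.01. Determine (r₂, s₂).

∇φ = (20r³ - 20rs + 2r - 4, -10r² + 10s)
Step 1: at (-3, 4), ∇φ = (-310, -50) → (-3, 4) − 0.01·(-310, -50) = (0.1, 4.5)
Step 2: at (0.1, 4.5), ∇φ = (-12.78, 44.9) → (0.1, 4.5) − 0.01·(-12.78, 44.9) = (0.2278, 4.051)

(0.2278, 4.051)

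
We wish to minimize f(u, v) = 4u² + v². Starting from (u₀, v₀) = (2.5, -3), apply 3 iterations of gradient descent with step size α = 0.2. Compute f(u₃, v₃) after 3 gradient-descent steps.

1.586304

∇f = (8u, 2v)
Step 1: at (2.5, -3), ∇f = (20, -6) → (2.5, -3) − 0.2·(20, -6) = (-1.5, -1.8)
Step 2: at (-1.5, -1.8), ∇f = (-12, -3.6) → (-1.5, -1.8) − 0.2·(-12, -3.6) = (0.9, -1.08)
Step 3: at (0.9, -1.08), ∇f = (7.2, -2.16) → (0.9, -1.08) − 0.2·(7.2, -2.16) = (-0.54, -0.648)
f(-0.54, -0.648) = 1.586304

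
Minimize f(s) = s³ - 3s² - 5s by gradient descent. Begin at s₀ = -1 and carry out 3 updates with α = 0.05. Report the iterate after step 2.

f′(s) = 3s² - 6s - 5
s₁ = -1 − 0.05·4 = -1.2
s₂ = -1.2 − 0.05·6.52 = -1.526

-1.526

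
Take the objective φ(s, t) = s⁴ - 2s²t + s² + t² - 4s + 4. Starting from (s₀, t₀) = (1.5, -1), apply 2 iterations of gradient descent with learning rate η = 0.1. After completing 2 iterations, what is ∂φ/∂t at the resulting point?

-0.580303645

∇φ = (4s³ - 4st + 2s - 4, -2s² + 2t)
(s₁, t₁) = (1.5, -1) − 0.1·(18.5, -6.5) = (-0.35, -0.35)
(s₂, t₂) = (-0.35, -0.35) − 0.1·(-5.3615, -0.945) = (0.18615, -0.2555)
∂φ/∂t at (0.18615, -0.2555) = -0.580303645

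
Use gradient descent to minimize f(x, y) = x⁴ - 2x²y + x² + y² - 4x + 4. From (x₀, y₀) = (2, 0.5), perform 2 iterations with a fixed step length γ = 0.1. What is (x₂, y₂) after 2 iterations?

∇f = (4x³ - 4xy + 2x - 4, -2x² + 2y)
Step 1: at (2, 0.5), ∇f = (28, -7) → (2, 0.5) − 0.1·(28, -7) = (-0.8, 1.2)
Step 2: at (-0.8, 1.2), ∇f = (-3.808, 1.12) → (-0.8, 1.2) − 0.1·(-3.808, 1.12) = (-0.4192, 1.088)

(-0.4192, 1.088)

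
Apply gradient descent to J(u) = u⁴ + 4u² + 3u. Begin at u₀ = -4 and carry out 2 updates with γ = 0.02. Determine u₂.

J′(u) = 4u³ + 8u + 3
u₁ = -4 − 0.02·(-285) = 1.7
u₂ = 1.7 − 0.02·36.252 = 0.97496

0.97496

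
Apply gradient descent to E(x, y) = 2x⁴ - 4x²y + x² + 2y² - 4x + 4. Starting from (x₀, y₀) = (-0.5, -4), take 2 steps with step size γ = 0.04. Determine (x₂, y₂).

(0.08832896, -2.765696)

∇E = (8x³ - 8xy + 2x - 4, -4x² + 4y)
(x₁, y₁) = (-0.5, -4) − 0.04·(-22, -17) = (0.38, -3.32)
(x₂, y₂) = (0.38, -3.32) − 0.04·(7.291776, -13.8576) = (0.08832896, -2.765696)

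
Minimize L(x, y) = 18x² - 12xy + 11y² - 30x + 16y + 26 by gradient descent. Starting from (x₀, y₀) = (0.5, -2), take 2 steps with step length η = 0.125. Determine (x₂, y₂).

(10.625, -7.4375)

∇L = (36x - 12y - 30, -12x + 22y + 16)
(x₁, y₁) = (0.5, -2) − 0.125·(12, -34) = (-1, 2.25)
(x₂, y₂) = (-1, 2.25) − 0.125·(-93, 77.5) = (10.625, -7.4375)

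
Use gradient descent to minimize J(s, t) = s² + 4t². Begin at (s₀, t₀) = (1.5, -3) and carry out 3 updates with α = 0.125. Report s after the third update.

∇J = (2s, 8t)
Step 1: at (1.5, -3), ∇J = (3, -24) → (1.5, -3) − 0.125·(3, -24) = (1.125, 0)
Step 2: at (1.125, 0), ∇J = (2.25, 0) → (1.125, 0) − 0.125·(2.25, 0) = (0.84375, 0)
Step 3: at (0.84375, 0), ∇J = (1.6875, 0) → (0.84375, 0) − 0.125·(1.6875, 0) = (0.6328125, 0)
s = 0.6328125

0.6328125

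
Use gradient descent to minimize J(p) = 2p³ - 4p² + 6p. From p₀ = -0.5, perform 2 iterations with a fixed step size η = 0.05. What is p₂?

J′(p) = 6p² - 8p + 6
Step 1: J′(-0.5) = 11.5; p₁ = -0.5 − 0.05·11.5 = -1.075
Step 2: J′(-1.075) = 21.53375; p₂ = -1.075 − 0.05·21.53375 = -2.1516875

-2.1516875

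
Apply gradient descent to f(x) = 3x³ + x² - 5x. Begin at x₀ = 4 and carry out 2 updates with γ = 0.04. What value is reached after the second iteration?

-2.801984

f′(x) = 9x² + 2x - 5
x₁ = 4 − 0.04·147 = -1.88
x₂ = -1.88 − 0.04·23.0496 = -2.801984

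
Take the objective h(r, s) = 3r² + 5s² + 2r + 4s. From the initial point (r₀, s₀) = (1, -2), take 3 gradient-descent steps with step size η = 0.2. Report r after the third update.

∇h = (6r + 2, 10s + 4)
(r₁, s₁) = (1, -2) − 0.2·(8, -16) = (-0.6, 1.2)
(r₂, s₂) = (-0.6, 1.2) − 0.2·(-1.6, 16) = (-0.28, -2)
(r₃, s₃) = (-0.28, -2) − 0.2·(0.32, -16) = (-0.344, 1.2)
r = -0.344

-0.344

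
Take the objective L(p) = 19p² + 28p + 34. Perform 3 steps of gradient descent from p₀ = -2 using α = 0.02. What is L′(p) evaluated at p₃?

-0.663552

L′(p) = 38p + 28
p₁ = -2 − 0.02·(-48) = -1.04
p₂ = -1.04 − 0.02·(-11.52) = -0.8096
p₃ = -0.8096 − 0.02·(-2.7648) = -0.754304
L′(p) at (-0.754304) = -0.663552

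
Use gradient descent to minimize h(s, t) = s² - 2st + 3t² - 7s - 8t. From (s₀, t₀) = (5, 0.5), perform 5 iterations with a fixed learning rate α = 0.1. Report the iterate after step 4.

∇h = (2s - 2t - 7, -2s + 6t - 8)
Step 1: at (5, 0.5), ∇h = (2, -15) → (5, 0.5) − 0.1·(2, -15) = (4.8, 2)
Step 2: at (4.8, 2), ∇h = (-1.4, -5.6) → (4.8, 2) − 0.1·(-1.4, -5.6) = (4.94, 2.56)
Step 3: at (4.94, 2.56), ∇h = (-2.24, -2.52) → (4.94, 2.56) − 0.1·(-2.24, -2.52) = (5.164, 2.812)
Step 4: at (5.164, 2.812), ∇h = (-2.296, -1.456) → (5.164, 2.812) − 0.1·(-2.296, -1.456) = (5.3936, 2.9576)

(5.3936, 2.9576)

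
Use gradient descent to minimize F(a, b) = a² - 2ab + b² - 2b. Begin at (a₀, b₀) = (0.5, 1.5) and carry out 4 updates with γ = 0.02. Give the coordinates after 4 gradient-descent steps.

(0.65090176, 1.50909824)

∇F = (2a - 2b, -2a + 2b - 2)
Step 1: at (0.5, 1.5), ∇F = (-2, 0) → (0.5, 1.5) − 0.02·(-2, 0) = (0.54, 1.5)
Step 2: at (0.54, 1.5), ∇F = (-1.92, -0.08) → (0.54, 1.5) − 0.02·(-1.92, -0.08) = (0.5784, 1.5016)
Step 3: at (0.5784, 1.5016), ∇F = (-1.8464, -0.1536) → (0.5784, 1.5016) − 0.02·(-1.8464, -0.1536) = (0.615328, 1.504672)
Step 4: at (0.615328, 1.504672), ∇F = (-1.778688, -0.221312) → (0.615328, 1.504672) − 0.02·(-1.778688, -0.221312) = (0.65090176, 1.50909824)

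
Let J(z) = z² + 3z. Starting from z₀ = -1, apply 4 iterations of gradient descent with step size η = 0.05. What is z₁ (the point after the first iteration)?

-1.05

J′(z) = 2z + 3
Step 1: J′(-1) = 1; z₁ = -1 − 0.05·1 = -1.05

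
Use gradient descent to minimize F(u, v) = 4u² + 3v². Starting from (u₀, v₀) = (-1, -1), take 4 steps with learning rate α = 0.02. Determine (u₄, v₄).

(-0.49787136, -0.59969536)

∇F = (8u, 6v)
(u₁, v₁) = (-1, -1) − 0.02·(-8, -6) = (-0.84, -0.88)
(u₂, v₂) = (-0.84, -0.88) − 0.02·(-6.72, -5.28) = (-0.7056, -0.7744)
(u₃, v₃) = (-0.7056, -0.7744) − 0.02·(-5.6448, -4.6464) = (-0.592704, -0.681472)
(u₄, v₄) = (-0.592704, -0.681472) − 0.02·(-4.741632, -4.088832) = (-0.49787136, -0.59969536)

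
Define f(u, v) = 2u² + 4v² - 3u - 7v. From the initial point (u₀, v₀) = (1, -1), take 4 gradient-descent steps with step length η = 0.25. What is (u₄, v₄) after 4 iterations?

(0.75, -1)

∇f = (4u - 3, 8v - 7)
(u₁, v₁) = (1, -1) − 0.25·(1, -15) = (0.75, 2.75)
(u₂, v₂) = (0.75, 2.75) − 0.25·(0, 15) = (0.75, -1)
(u₃, v₃) = (0.75, -1) − 0.25·(0, -15) = (0.75, 2.75)
(u₄, v₄) = (0.75, 2.75) − 0.25·(0, 15) = (0.75, -1)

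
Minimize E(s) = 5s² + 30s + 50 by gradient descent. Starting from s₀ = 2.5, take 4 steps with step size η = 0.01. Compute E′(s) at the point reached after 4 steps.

36.0855

E′(s) = 10s + 30
Step 1: E′(2.5) = 55; s₁ = 2.5 − 0.01·55 = 1.95
Step 2: E′(1.95) = 49.5; s₂ = 1.95 − 0.01·49.5 = 1.455
Step 3: E′(1.455) = 44.55; s₃ = 1.455 − 0.01·44.55 = 1.0095
Step 4: E′(1.0095) = 40.095; s₄ = 1.0095 − 0.01·40.095 = 0.60855
E′(s) at (0.60855) = 36.0855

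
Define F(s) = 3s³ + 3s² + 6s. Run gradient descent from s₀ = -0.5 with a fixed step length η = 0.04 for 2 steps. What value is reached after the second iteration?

-0.961076

F′(s) = 9s² + 6s + 6
Step 1: F′(-0.5) = 5.25; s₁ = -0.5 − 0.04·5.25 = -0.71
Step 2: F′(-0.71) = 6.2769; s₂ = -0.71 − 0.04·6.2769 = -0.961076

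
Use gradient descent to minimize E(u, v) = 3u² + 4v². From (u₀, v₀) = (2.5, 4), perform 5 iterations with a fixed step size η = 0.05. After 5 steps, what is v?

∇E = (6u, 8v)
Step 1: at (2.5, 4), ∇E = (15, 32) → (2.5, 4) − 0.05·(15, 32) = (1.75, 2.4)
Step 2: at (1.75, 2.4), ∇E = (10.5, 19.2) → (1.75, 2.4) − 0.05·(10.5, 19.2) = (1.225, 1.44)
Step 3: at (1.225, 1.44), ∇E = (7.35, 11.52) → (1.225, 1.44) − 0.05·(7.35, 11.52) = (0.8575, 0.864)
Step 4: at (0.8575, 0.864), ∇E = (5.145, 6.912) → (0.8575, 0.864) − 0.05·(5.145, 6.912) = (0.60025, 0.5184)
Step 5: at (0.60025, 0.5184), ∇E = (3.6015, 4.1472) → (0.60025, 0.5184) − 0.05·(3.6015, 4.1472) = (0.420175, 0.31104)
v = 0.31104

0.31104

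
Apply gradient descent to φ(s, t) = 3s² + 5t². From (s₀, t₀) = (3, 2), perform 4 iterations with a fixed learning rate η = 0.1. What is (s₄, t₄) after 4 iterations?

∇φ = (6s, 10t)
(s₁, t₁) = (3, 2) − 0.1·(18, 20) = (1.2, 0)
(s₂, t₂) = (1.2, 0) − 0.1·(7.2, 0) = (0.48, 0)
(s₃, t₃) = (0.48, 0) − 0.1·(2.88, 0) = (0.192, 0)
(s₄, t₄) = (0.192, 0) − 0.1·(1.152, 0) = (0.0768, 0)

(0.0768, 0)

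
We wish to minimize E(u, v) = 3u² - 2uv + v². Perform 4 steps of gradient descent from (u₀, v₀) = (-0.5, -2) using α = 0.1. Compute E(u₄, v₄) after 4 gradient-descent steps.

0.89887424

∇E = (6u - 2v, -2u + 2v)
Step 1: at (-0.5, -2), ∇E = (1, -3) → (-0.5, -2) − 0.1·(1, -3) = (-0.6, -1.7)
Step 2: at (-0.6, -1.7), ∇E = (-0.2, -2.2) → (-0.6, -1.7) − 0.1·(-0.2, -2.2) = (-0.58, -1.48)
Step 3: at (-0.58, -1.48), ∇E = (-0.52, -1.8) → (-0.58, -1.48) − 0.1·(-0.52, -1.8) = (-0.528, -1.3)
Step 4: at (-0.528, -1.3), ∇E = (-0.568, -1.544) → (-0.528, -1.3) − 0.1·(-0.568, -1.544) = (-0.4712, -1.1456)
E(-0.4712, -1.1456) = 0.89887424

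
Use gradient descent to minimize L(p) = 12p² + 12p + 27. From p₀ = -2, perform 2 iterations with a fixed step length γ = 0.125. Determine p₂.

L′(p) = 24p + 12
p₁ = -2 − 0.125·(-36) = 2.5
p₂ = 2.5 − 0.125·72 = -6.5

-6.5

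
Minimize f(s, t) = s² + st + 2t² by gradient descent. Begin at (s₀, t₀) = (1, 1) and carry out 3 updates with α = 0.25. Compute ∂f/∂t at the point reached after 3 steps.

-0.078125

∇f = (2s + t, s + 4t)
(s₁, t₁) = (1, 1) − 0.25·(3, 5) = (0.25, -0.25)
(s₂, t₂) = (0.25, -0.25) − 0.25·(0.25, -0.75) = (0.1875, -0.0625)
(s₃, t₃) = (0.1875, -0.0625) − 0.25·(0.3125, -0.0625) = (0.109375, -0.046875)
∂f/∂t at (0.109375, -0.046875) = -0.078125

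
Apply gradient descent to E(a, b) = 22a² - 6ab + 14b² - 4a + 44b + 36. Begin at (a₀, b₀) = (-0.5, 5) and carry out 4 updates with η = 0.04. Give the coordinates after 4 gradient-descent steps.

∇E = (44a - 6b - 4, -6a + 28b + 44)
(a₁, b₁) = (-0.5, 5) − 0.04·(-56, 187) = (1.74, -2.48)
(a₂, b₂) = (1.74, -2.48) − 0.04·(87.44, -35.88) = (-1.7576, -1.0448)
(a₃, b₃) = (-1.7576, -1.0448) − 0.04·(-75.0656, 25.2912) = (1.245024, -2.056448)
(a₄, b₄) = (1.245024, -2.056448) − 0.04·(63.119744, -21.050688) = (-1.27976576, -1.21442048)

(-1.27976576, -1.21442048)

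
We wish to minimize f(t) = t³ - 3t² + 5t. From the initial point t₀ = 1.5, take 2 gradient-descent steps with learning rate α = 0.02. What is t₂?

f′(t) = 3t² - 6t + 5
Step 1: f′(1.5) = 2.75; t₁ = 1.5 − 0.02·2.75 = 1.445
Step 2: f′(1.445) = 2.594075; t₂ = 1.445 − 0.02·2.594075 = 1.3931185

1.3931185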